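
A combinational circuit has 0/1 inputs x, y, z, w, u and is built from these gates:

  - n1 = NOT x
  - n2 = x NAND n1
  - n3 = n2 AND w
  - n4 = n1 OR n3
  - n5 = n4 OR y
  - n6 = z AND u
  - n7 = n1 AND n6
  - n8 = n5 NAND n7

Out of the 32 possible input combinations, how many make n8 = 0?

n8 = n5 NAND n7 must be 0, so both n5 = 1 and n7 = 1.
n5 = n4 OR y must be 1, so at least one of n4, y is 1.
Satisfying assignments:
  x=0, y=0, z=1, w=0, u=1
  x=0, y=0, z=1, w=1, u=1
  x=0, y=1, z=1, w=0, u=1
  x=0, y=1, z=1, w=1, u=1

4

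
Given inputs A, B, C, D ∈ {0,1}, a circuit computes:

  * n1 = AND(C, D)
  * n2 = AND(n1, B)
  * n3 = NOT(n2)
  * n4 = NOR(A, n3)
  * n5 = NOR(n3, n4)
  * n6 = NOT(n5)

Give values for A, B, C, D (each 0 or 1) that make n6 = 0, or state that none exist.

n6 = NOT(n5) must be 0, so n5 = 1.
n5 = NOR(n3, n4) must be 1, so both n3 = 0 and n4 = 0.
Check with A=1, B=1, C=1, D=1:
n1 = AND(C, D) = AND(1, 1) = 1
n2 = AND(n1, B) = AND(1, 1) = 1
n3 = NOT(n2) = NOT 1 = 0
n4 = NOR(A, n3) = NOR(1, 0) = 0
n5 = NOR(n3, n4) = NOR(0, 0) = 1
n6 = NOT(n5) = NOT 1 = 0
So n6 = 0 as required.

A=1, B=1, C=1, D=1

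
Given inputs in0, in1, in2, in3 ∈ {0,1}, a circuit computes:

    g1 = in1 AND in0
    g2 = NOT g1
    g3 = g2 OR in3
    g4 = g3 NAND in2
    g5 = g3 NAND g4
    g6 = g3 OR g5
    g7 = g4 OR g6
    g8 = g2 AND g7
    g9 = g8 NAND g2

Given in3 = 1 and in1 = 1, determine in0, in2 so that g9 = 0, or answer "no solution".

g9 = g8 NAND g2 must be 0, so both g8 = 1 and g2 = 1.
g8 = g2 AND g7 must be 1, so both g2 = 1 and g7 = 1.
Check with in3 = 1 and in1 = 1 and in0=0, in2=1:
g1 = in1 AND in0 = 1 AND 0 = 0
g2 = NOT g1 = NOT 0 = 1
g3 = g2 OR in3 = 1 OR 1 = 1
g4 = g3 NAND in2 = 1 NAND 1 = 0
g5 = g3 NAND g4 = 1 NAND 0 = 1
g6 = g3 OR g5 = 1 OR 1 = 1
g7 = g4 OR g6 = 0 OR 1 = 1
g8 = g2 AND g7 = 1 AND 1 = 1
g9 = g8 NAND g2 = 1 NAND 1 = 0
So g9 = 0.

in0=0 in2=1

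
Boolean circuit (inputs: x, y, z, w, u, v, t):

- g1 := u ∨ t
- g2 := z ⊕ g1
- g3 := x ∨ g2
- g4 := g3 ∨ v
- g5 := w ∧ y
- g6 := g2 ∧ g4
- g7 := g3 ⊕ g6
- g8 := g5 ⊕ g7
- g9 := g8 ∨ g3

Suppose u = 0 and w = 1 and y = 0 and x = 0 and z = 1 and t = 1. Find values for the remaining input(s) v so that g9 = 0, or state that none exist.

g9 = g8 ∨ g3 must be 0, so both g8 = 0 and g3 = 0.
g8 = g5 ⊕ g7 must be 0, so g5 and g7 are equal.
Check with u = 0 and w = 1 and y = 0 and x = 0 and z = 1 and t = 1 and v=1:
g1 = u ∨ t = 0 ∨ 1 = 1
g2 = z ⊕ g1 = 1 ⊕ 1 = 0
g3 = x ∨ g2 = 0 ∨ 0 = 0
g4 = g3 ∨ v = 0 ∨ 1 = 1
g5 = w ∧ y = 1 ∧ 0 = 0
g6 = g2 ∧ g4 = 0 ∧ 1 = 0
g7 = g3 ⊕ g6 = 0 ⊕ 0 = 0
g8 = g5 ⊕ g7 = 0 ⊕ 0 = 0
g9 = g8 ∨ g3 = 0 ∨ 0 = 0
So g9 = 0.

v=1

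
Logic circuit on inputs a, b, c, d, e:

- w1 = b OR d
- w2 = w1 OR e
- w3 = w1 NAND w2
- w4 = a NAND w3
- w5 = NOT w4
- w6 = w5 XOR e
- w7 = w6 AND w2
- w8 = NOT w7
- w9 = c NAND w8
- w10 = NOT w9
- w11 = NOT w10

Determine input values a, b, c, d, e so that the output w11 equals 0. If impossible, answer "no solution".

a=1, b=1, c=1, d=0, e=0

w11 = NOT w10 must be 0, so w10 = 1.
w10 = NOT w9 must be 1, so w9 = 0.
Check with a=1, b=1, c=1, d=0, e=0:
w1 = b OR d = 1 OR 0 = 1
w2 = w1 OR e = 1 OR 0 = 1
w3 = w1 NAND w2 = 1 NAND 1 = 0
w4 = a NAND w3 = 1 NAND 0 = 1
w5 = NOT w4 = NOT 1 = 0
w6 = w5 XOR e = 0 XOR 0 = 0
w7 = w6 AND w2 = 0 AND 1 = 0
w8 = NOT w7 = NOT 0 = 1
w9 = c NAND w8 = 1 NAND 1 = 0
w10 = NOT w9 = NOT 0 = 1
w11 = NOT w10 = NOT 1 = 0
So w11 = 0 as required.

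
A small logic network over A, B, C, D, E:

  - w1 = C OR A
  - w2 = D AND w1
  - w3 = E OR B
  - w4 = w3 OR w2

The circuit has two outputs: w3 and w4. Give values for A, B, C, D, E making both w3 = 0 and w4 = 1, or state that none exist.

Check with A=1, B=0, C=0, D=1, E=0:
w1 = C OR A = 0 OR 1 = 1
w2 = D AND w1 = 1 AND 1 = 1
w3 = E OR B = 0 OR 0 = 0
w4 = w3 OR w2 = 0 OR 1 = 1
So w3 = 0 and w4 = 1.

A=1, B=0, C=0, D=1, E=0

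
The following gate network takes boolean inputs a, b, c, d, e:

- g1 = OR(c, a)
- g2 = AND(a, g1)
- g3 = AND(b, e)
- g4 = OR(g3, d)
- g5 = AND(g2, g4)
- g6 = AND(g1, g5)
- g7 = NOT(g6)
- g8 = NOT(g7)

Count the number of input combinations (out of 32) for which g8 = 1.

g8 = NOT(g7) must be 1, so g7 = 0.
g7 = NOT(g6) must be 0, so g6 = 1.
g6 = AND(g1, g5) must be 1, so both g1 = 1 and g5 = 1.
Enumerating the 32 input combinations, 10 give g8 = 1 and 22 give g8 = 0.

10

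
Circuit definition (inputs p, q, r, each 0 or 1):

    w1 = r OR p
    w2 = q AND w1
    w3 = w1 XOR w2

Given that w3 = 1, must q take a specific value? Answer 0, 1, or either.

0

w3 = w1 XOR w2 must be 1, so w1 and w2 differ.
Every assignment with w3 = 1 has q = 0; there are 3 such assignment(s).
  p=0, q=0, r=1
  p=1, q=0, r=0
  p=1, q=0, r=1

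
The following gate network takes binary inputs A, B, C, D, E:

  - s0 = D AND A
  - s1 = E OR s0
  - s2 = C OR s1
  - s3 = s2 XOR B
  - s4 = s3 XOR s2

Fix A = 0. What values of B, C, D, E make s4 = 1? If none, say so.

s4 = s3 XOR s2 must be 1, so s3 and s2 differ.
Check with A = 0 and B=1, C=1, D=1, E=0:
s0 = D AND A = 1 AND 0 = 0
s1 = E OR s0 = 0 OR 0 = 0
s2 = C OR s1 = 1 OR 0 = 1
s3 = s2 XOR B = 1 XOR 1 = 0
s4 = s3 XOR s2 = 0 XOR 1 = 1
So s4 = 1.

B=1, C=1, D=1, E=0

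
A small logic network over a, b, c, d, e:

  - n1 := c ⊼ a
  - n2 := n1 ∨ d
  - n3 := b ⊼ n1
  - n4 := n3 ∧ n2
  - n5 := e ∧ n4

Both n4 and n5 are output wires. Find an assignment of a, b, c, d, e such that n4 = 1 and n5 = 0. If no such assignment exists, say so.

a=0, b=0, c=1, d=1, e=0

Check with a=0, b=0, c=1, d=1, e=0:
n1 = c ⊼ a = 1 ⊼ 0 = 1
n2 = n1 ∨ d = 1 ∨ 1 = 1
n3 = b ⊼ n1 = 0 ⊼ 1 = 1
n4 = n3 ∧ n2 = 1 ∧ 1 = 1
n5 = e ∧ n4 = 0 ∧ 1 = 0
So n4 = 1 and n5 = 0.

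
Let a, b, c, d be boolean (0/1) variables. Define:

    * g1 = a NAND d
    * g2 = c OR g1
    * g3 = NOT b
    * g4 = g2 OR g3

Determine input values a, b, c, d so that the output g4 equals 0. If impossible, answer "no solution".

g4 = g2 OR g3 must be 0, so both g2 = 0 and g3 = 0.
Check with a=1, b=1, c=0, d=1:
g1 = a NAND d = 1 NAND 1 = 0
g2 = c OR g1 = 0 OR 0 = 0
g3 = NOT b = NOT 1 = 0
g4 = g2 OR g3 = 0 OR 0 = 0
So g4 = 0 as required.

a=1, b=1, c=0, d=1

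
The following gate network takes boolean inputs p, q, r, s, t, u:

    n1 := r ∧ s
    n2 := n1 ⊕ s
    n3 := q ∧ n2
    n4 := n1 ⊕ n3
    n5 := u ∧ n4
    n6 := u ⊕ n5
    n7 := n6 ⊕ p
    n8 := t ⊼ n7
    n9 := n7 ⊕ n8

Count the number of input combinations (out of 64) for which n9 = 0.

n9 = n7 ⊕ n8 must be 0, so n7 and n8 are equal.
Enumerating the 64 input combinations, 16 give n9 = 0 and 48 give n9 = 1.

16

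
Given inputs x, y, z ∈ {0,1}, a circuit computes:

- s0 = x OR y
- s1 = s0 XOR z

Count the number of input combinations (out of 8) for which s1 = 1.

s1 = s0 XOR z must be 1, so s0 and z differ.
Satisfying assignments:
  x=0, y=0, z=1
  x=0, y=1, z=0
  x=1, y=0, z=0
  x=1, y=1, z=0

4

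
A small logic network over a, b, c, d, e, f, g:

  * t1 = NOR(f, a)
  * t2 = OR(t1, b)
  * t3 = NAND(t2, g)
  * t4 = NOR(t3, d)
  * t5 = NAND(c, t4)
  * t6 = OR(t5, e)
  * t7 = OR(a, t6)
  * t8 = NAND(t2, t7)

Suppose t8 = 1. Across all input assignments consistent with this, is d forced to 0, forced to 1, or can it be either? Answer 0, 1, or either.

Both values of d occur among assignments with t8 = 1:
  d=0: a=0, b=0, c=0, d=0, e=0, f=1, g=0
  d=1: a=0, b=0, c=0, d=1, e=0, f=1, g=0

either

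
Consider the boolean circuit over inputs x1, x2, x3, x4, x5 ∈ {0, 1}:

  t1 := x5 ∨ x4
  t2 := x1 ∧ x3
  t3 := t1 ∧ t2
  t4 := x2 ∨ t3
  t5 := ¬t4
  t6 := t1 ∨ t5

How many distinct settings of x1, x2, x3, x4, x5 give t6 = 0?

t6 = t1 ∨ t5 must be 0, so both t1 = 0 and t5 = 0.
Satisfying assignments:
  x1=0, x2=1, x3=0, x4=0, x5=0
  x1=0, x2=1, x3=1, x4=0, x5=0
  x1=1, x2=1, x3=0, x4=0, x5=0
  x1=1, x2=1, x3=1, x4=0, x5=0

4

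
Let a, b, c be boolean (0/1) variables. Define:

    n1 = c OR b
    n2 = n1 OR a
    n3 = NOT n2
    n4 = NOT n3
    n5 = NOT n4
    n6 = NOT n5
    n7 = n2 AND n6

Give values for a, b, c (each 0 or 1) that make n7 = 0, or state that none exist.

a=0, b=0, c=0

n7 = n2 AND n6 must be 0, so at least one of n2, n6 is 0.
Check with a=0, b=0, c=0:
n1 = c OR b = 0 OR 0 = 0
n2 = n1 OR a = 0 OR 0 = 0
n3 = NOT n2 = NOT 0 = 1
n4 = NOT n3 = NOT 1 = 0
n5 = NOT n4 = NOT 0 = 1
n6 = NOT n5 = NOT 1 = 0
n7 = n2 AND n6 = 0 AND 0 = 0
So n7 = 0 as required.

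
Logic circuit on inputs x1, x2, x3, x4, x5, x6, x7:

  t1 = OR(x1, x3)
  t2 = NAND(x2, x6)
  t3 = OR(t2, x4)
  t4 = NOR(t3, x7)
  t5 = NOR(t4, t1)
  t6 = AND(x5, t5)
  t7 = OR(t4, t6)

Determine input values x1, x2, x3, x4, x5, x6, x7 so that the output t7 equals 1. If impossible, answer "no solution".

x1=0, x2=1, x3=0, x4=0, x5=1, x6=0, x7=0

Check with x1=0, x2=1, x3=0, x4=0, x5=1, x6=0, x7=0:
t1 = OR(x1, x3) = OR(0, 0) = 0
t2 = NAND(x2, x6) = NAND(1, 0) = 1
t3 = OR(t2, x4) = OR(1, 0) = 1
t4 = NOR(t3, x7) = NOR(1, 0) = 0
t5 = NOR(t4, t1) = NOR(0, 0) = 1
t6 = AND(x5, t5) = AND(1, 1) = 1
t7 = OR(t4, t6) = OR(0, 1) = 1
So t7 = 1 as required.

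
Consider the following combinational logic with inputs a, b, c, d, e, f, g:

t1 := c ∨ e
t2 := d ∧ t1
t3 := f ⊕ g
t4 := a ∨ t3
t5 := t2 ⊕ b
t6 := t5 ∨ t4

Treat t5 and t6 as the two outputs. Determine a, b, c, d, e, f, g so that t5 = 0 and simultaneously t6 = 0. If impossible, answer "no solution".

Check with a=0, b=1, c=1, d=1, e=1, f=0, g=0:
t1 = c ∨ e = 1 ∨ 1 = 1
t2 = d ∧ t1 = 1 ∧ 1 = 1
t3 = f ⊕ g = 0 ⊕ 0 = 0
t4 = a ∨ t3 = 0 ∨ 0 = 0
t5 = t2 ⊕ b = 1 ⊕ 1 = 0
t6 = t5 ∨ t4 = 0 ∨ 0 = 0
So t5 = 0 and t6 = 0.

a=0, b=1, c=1, d=1, e=1, f=0, g=0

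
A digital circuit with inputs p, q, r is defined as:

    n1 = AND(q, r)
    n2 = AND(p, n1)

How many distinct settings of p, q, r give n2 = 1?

n2 = AND(p, n1) must be 1, so both p = 1 and n1 = 1.
n1 = AND(q, r) must be 1, so both q = 1 and r = 1.
Satisfying assignments:
  p=1, q=1, r=1

1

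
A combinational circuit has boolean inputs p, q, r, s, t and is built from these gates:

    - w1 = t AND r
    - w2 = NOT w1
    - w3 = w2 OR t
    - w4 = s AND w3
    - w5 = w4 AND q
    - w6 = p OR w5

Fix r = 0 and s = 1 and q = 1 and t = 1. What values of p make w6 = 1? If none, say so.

Check with r = 0 and s = 1 and q = 1 and t = 1 and p=0:
w1 = t AND r = 1 AND 0 = 0
w2 = NOT w1 = NOT 0 = 1
w3 = w2 OR t = 1 OR 1 = 1
w4 = s AND w3 = 1 AND 1 = 1
w5 = w4 AND q = 1 AND 1 = 1
w6 = p OR w5 = 0 OR 1 = 1
So w6 = 1.

p=0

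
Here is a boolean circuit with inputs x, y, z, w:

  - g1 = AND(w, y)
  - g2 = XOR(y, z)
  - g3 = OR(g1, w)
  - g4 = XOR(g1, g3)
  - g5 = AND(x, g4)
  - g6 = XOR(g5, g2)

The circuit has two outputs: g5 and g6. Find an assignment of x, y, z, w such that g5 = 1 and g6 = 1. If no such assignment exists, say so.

Check with x=1, y=0, z=0, w=1:
g1 = AND(w, y) = AND(1, 0) = 0
g2 = XOR(y, z) = XOR(0, 0) = 0
g3 = OR(g1, w) = OR(0, 1) = 1
g4 = XOR(g1, g3) = XOR(0, 1) = 1
g5 = AND(x, g4) = AND(1, 1) = 1
g6 = XOR(g5, g2) = XOR(1, 0) = 1
So g5 = 1 and g6 = 1.

x=1, y=0, z=0, w=1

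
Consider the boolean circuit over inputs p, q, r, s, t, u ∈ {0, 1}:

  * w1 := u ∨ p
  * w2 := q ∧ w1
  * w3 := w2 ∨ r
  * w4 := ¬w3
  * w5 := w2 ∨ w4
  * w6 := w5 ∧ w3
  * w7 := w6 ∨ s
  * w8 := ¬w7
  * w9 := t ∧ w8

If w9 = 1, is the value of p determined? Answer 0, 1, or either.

either

Both values of p occur among assignments with w9 = 1:
  p=0: p=0, q=0, r=0, s=0, t=1, u=0
  p=1: p=1, q=0, r=0, s=0, t=1, u=0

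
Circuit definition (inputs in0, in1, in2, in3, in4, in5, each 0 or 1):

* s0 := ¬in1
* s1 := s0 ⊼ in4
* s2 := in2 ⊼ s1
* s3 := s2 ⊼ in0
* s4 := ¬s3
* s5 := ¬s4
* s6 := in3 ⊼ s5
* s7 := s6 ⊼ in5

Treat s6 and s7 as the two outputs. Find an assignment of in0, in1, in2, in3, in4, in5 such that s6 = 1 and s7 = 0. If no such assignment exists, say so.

Check with in0=1 in1=0 in2=0 in3=0 in4=0 in5=1:
s0 = ¬in1 = ¬0 = 1
s1 = s0 ⊼ in4 = 1 ⊼ 0 = 1
s2 = in2 ⊼ s1 = 0 ⊼ 1 = 1
s3 = s2 ⊼ in0 = 1 ⊼ 1 = 0
s4 = ¬s3 = ¬0 = 1
s5 = ¬s4 = ¬1 = 0
s6 = in3 ⊼ s5 = 0 ⊼ 0 = 1
s7 = s6 ⊼ in5 = 1 ⊼ 1 = 0
So s6 = 1 and s7 = 0.

in0=1 in1=0 in2=0 in3=0 in4=0 in5=1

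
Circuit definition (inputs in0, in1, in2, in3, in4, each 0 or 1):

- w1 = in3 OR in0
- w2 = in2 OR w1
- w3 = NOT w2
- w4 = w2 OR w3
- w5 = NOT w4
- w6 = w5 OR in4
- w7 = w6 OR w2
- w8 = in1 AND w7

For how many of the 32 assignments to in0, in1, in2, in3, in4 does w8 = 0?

17

w8 = in1 AND w7 must be 0, so at least one of in1, w7 is 0.
Enumerating the 32 input combinations, 17 give w8 = 0 and 15 give w8 = 1.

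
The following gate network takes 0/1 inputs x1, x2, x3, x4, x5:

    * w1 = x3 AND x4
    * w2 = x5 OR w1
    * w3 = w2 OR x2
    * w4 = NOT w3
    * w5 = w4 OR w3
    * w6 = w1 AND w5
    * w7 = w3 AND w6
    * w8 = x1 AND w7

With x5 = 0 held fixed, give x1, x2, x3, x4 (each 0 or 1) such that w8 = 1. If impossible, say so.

w8 = x1 AND w7 must be 1, so both x1 = 1 and w7 = 1.
Check with x5 = 0 and x1=1, x2=1, x3=1, x4=1:
w1 = x3 AND x4 = 1 AND 1 = 1
w2 = x5 OR w1 = 0 OR 1 = 1
w3 = w2 OR x2 = 1 OR 1 = 1
w4 = NOT w3 = NOT 1 = 0
w5 = w4 OR w3 = 0 OR 1 = 1
w6 = w1 AND w5 = 1 AND 1 = 1
w7 = w3 AND w6 = 1 AND 1 = 1
w8 = x1 AND w7 = 1 AND 1 = 1
So w8 = 1.

x1=1, x2=1, x3=1, x4=1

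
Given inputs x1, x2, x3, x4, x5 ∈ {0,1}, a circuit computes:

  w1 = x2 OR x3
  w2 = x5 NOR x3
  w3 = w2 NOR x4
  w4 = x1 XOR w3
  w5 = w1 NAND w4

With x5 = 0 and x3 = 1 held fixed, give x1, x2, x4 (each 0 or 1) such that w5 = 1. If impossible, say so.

x1=1, x2=0, x4=0

w5 = w1 NAND w4 must be 1, so at least one of w1, w4 is 0.
Check with x5 = 0 and x3 = 1 and x1=1, x2=0, x4=0:
w1 = x2 OR x3 = 0 OR 1 = 1
w2 = x5 NOR x3 = 0 NOR 1 = 0
w3 = w2 NOR x4 = 0 NOR 0 = 1
w4 = x1 XOR w3 = 1 XOR 1 = 0
w5 = w1 NAND w4 = 1 NAND 0 = 1
So w5 = 1.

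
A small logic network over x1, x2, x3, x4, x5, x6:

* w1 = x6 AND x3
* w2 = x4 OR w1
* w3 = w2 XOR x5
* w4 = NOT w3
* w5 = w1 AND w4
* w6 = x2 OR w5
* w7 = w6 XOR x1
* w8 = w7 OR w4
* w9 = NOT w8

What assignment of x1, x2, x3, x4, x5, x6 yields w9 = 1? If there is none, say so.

w9 = NOT w8 must be 1, so w8 = 0.
Check with x1=0, x2=0, x3=1, x4=1, x5=0, x6=0:
w1 = x6 AND x3 = 0 AND 1 = 0
w2 = x4 OR w1 = 1 OR 0 = 1
w3 = w2 XOR x5 = 1 XOR 0 = 1
w4 = NOT w3 = NOT 1 = 0
w5 = w1 AND w4 = 0 AND 0 = 0
w6 = x2 OR w5 = 0 OR 0 = 0
w7 = w6 XOR x1 = 0 XOR 0 = 0
w8 = w7 OR w4 = 0 OR 0 = 0
w9 = NOT w8 = NOT 0 = 1
So w9 = 1 as required.

x1=0, x2=0, x3=1, x4=1, x5=0, x6=0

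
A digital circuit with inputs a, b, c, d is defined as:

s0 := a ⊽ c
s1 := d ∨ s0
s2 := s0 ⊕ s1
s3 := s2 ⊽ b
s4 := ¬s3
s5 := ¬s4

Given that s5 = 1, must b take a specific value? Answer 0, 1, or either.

s5 = ¬s4 must be 1, so s4 = 0.
s4 = ¬s3 must be 0, so s3 = 1.
s3 = s2 ⊽ b must be 1, so both s2 = 0 and b = 0.
Every assignment with s5 = 1 has b = 0; there are 5 such assignment(s).

0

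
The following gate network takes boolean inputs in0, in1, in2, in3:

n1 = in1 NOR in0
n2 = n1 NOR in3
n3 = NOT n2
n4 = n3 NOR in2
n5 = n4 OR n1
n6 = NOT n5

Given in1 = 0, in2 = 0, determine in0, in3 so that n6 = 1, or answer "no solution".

in0=1, in3=1

n6 = NOT n5 must be 1, so n5 = 0.
n5 = n4 OR n1 must be 0, so both n4 = 0 and n1 = 0.
Check with in1 = 0, in2 = 0 and in0=1, in3=1:
n1 = in1 NOR in0 = 0 NOR 1 = 0
n2 = n1 NOR in3 = 0 NOR 1 = 0
n3 = NOT n2 = NOT 0 = 1
n4 = n3 NOR in2 = 1 NOR 0 = 0
n5 = n4 OR n1 = 0 OR 0 = 0
n6 = NOT n5 = NOT 0 = 1
So n6 = 1.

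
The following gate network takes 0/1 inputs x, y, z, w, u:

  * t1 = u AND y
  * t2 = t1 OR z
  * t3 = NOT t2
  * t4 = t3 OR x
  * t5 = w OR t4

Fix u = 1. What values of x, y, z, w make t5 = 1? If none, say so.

t5 = w OR t4 must be 1, so at least one of w, t4 is 1.
Check with u = 1 and x=1, y=1, z=0, w=0:
t1 = u AND y = 1 AND 1 = 1
t2 = t1 OR z = 1 OR 0 = 1
t3 = NOT t2 = NOT 1 = 0
t4 = t3 OR x = 0 OR 1 = 1
t5 = w OR t4 = 0 OR 1 = 1
So t5 = 1.

x=1, y=1, z=0, w=0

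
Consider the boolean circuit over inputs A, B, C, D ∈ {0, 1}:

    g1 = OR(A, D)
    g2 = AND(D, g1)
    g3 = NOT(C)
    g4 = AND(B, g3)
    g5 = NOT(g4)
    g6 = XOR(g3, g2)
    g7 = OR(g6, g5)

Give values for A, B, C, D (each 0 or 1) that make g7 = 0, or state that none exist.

Check with A=1 B=1 C=0 D=1:
g1 = OR(A, D) = OR(1, 1) = 1
g2 = AND(D, g1) = AND(1, 1) = 1
g3 = NOT(C) = NOT 0 = 1
g4 = AND(B, g3) = AND(1, 1) = 1
g5 = NOT(g4) = NOT 1 = 0
g6 = XOR(g3, g2) = XOR(1, 1) = 0
g7 = OR(g6, g5) = OR(0, 0) = 0
So g7 = 0 as required.

A=1 B=1 C=0 D=1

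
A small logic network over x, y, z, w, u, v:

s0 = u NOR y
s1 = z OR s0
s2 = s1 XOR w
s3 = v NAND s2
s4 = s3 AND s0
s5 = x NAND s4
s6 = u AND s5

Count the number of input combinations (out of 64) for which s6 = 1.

s6 = u AND s5 must be 1, so both u = 1 and s5 = 1.
s5 = x NAND s4 must be 1, so at least one of x, s4 is 0.
Enumerating the 64 input combinations, 32 give s6 = 1 and 32 give s6 = 0.

32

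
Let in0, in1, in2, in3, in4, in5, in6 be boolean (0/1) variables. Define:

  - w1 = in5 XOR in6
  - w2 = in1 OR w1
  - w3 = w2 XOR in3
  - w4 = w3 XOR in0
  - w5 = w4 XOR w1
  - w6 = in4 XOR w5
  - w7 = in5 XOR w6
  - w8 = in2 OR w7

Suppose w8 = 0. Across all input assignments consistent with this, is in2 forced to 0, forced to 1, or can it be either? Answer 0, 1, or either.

0

w8 = in2 OR w7 must be 0, so both in2 = 0 and w7 = 0.
w7 = in5 XOR w6 must be 0, so in5 and w6 are equal.
Every assignment with w8 = 0 has in2 = 0; there are 32 such assignment(s).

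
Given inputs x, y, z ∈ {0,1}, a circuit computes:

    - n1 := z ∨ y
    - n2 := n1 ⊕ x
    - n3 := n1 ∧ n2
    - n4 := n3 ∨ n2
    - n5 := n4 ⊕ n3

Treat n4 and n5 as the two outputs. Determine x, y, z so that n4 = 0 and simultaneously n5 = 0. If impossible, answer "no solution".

Check with x=1, y=1, z=1:
n1 = z ∨ y = 1 ∨ 1 = 1
n2 = n1 ⊕ x = 1 ⊕ 1 = 0
n3 = n1 ∧ n2 = 1 ∧ 0 = 0
n4 = n3 ∨ n2 = 0 ∨ 0 = 0
n5 = n4 ⊕ n3 = 0 ⊕ 0 = 0
So n4 = 0 and n5 = 0.

x=1, y=1, z=1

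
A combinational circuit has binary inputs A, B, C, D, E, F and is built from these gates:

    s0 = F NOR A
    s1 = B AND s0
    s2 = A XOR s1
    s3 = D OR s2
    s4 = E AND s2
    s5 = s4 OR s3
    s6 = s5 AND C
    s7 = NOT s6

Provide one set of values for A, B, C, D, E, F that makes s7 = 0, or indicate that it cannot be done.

s7 = NOT s6 must be 0, so s6 = 1.
Check with A=0, B=1, C=1, D=1, E=1, F=0:
s0 = F NOR A = 0 NOR 0 = 1
s1 = B AND s0 = 1 AND 1 = 1
s2 = A XOR s1 = 0 XOR 1 = 1
s3 = D OR s2 = 1 OR 1 = 1
s4 = E AND s2 = 1 AND 1 = 1
s5 = s4 OR s3 = 1 OR 1 = 1
s6 = s5 AND C = 1 AND 1 = 1
s7 = NOT s6 = NOT 1 = 0
So s7 = 0 as required.

A=0, B=1, C=1, D=1, E=1, F=0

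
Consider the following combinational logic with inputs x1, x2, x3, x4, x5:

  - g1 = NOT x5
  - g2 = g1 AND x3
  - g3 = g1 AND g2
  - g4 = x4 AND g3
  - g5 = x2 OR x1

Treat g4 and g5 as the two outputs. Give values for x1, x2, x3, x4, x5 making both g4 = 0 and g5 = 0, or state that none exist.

x1=0, x2=0, x3=1, x4=0, x5=1

Check with x1=0, x2=0, x3=1, x4=0, x5=1:
g1 = NOT x5 = NOT 1 = 0
g2 = g1 AND x3 = 0 AND 1 = 0
g3 = g1 AND g2 = 0 AND 0 = 0
g4 = x4 AND g3 = 0 AND 0 = 0
g5 = x2 OR x1 = 0 OR 0 = 0
So g4 = 0 and g5 = 0.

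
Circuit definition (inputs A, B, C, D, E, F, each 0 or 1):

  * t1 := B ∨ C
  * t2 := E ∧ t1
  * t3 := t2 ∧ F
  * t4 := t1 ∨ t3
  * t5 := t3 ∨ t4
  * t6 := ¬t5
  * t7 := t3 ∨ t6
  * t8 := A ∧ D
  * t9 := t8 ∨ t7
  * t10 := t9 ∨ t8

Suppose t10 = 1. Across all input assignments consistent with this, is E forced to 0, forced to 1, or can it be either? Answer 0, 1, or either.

either

Both values of E occur among assignments with t10 = 1:
  E=0: A=0, B=0, C=0, D=0, E=0, F=0
  E=1: A=0, B=0, C=0, D=0, E=1, F=0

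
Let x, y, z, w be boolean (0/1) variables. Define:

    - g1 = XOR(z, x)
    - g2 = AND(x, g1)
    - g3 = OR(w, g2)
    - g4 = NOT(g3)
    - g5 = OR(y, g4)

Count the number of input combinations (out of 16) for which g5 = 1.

g5 = OR(y, g4) must be 1, so at least one of y, g4 is 1.
Enumerating the 16 input combinations, 11 give g5 = 1 and 5 give g5 = 0.

11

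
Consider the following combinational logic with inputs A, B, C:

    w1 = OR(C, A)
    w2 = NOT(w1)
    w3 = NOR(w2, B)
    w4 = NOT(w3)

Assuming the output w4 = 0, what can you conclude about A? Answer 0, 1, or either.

Both values of A occur among assignments with w4 = 0:
  A=0: A=0, B=0, C=1
  A=1: A=1, B=0, C=0

either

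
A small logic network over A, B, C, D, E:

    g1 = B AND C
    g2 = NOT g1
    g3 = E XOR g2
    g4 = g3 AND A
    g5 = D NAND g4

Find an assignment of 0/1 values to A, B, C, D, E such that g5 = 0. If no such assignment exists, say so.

A=1, B=0, C=1, D=1, E=0

Check with A=1, B=0, C=1, D=1, E=0:
g1 = B AND C = 0 AND 1 = 0
g2 = NOT g1 = NOT 0 = 1
g3 = E XOR g2 = 0 XOR 1 = 1
g4 = g3 AND A = 1 AND 1 = 1
g5 = D NAND g4 = 1 NAND 1 = 0
So g5 = 0 as required.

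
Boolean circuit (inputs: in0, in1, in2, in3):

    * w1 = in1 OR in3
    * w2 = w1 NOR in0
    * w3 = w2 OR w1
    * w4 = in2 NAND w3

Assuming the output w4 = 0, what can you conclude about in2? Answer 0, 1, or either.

w4 = in2 NAND w3 must be 0, so both in2 = 1 and w3 = 1.
Every assignment with w4 = 0 has in2 = 1; there are 7 such assignment(s).

1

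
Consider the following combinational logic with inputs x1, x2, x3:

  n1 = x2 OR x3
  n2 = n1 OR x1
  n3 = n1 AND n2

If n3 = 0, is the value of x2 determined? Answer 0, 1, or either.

n3 = n1 AND n2 must be 0, so at least one of n1, n2 is 0.
Every assignment with n3 = 0 has x2 = 0; there are 2 such assignment(s).
  x1=0, x2=0, x3=0
  x1=1, x2=0, x3=0

0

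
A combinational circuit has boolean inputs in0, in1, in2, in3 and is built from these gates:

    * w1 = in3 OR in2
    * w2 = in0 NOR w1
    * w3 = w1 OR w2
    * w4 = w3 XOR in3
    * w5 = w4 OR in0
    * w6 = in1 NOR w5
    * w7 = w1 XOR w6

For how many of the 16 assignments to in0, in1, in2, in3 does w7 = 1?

w7 = w1 XOR w6 must be 1, so w1 and w6 differ.
Enumerating the 16 input combinations, 10 give w7 = 1 and 6 give w7 = 0.

10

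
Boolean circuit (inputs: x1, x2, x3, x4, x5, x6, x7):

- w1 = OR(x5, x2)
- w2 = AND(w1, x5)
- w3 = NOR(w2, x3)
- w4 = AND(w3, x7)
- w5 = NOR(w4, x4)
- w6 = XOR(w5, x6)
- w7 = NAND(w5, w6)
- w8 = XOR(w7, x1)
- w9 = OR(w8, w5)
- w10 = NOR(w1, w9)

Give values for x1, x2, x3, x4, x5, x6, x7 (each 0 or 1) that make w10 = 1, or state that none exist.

x1=1 x2=0 x3=0 x4=0 x5=0 x6=0 x7=1

w10 = NOR(w1, w9) must be 1, so both w1 = 0 and w9 = 0.
w1 = OR(x5, x2) must be 0, so both x5 = 0 and x2 = 0.
w9 = OR(w8, w5) must be 0, so both w8 = 0 and w5 = 0.
Check with x1=1 x2=0 x3=0 x4=0 x5=0 x6=0 x7=1:
w1 = OR(x5, x2) = OR(0, 0) = 0
w2 = AND(w1, x5) = AND(0, 0) = 0
w3 = NOR(w2, x3) = NOR(0, 0) = 1
w4 = AND(w3, x7) = AND(1, 1) = 1
w5 = NOR(w4, x4) = NOR(1, 0) = 0
w6 = XOR(w5, x6) = XOR(0, 0) = 0
w7 = NAND(w5, w6) = NAND(0, 0) = 1
w8 = XOR(w7, x1) = XOR(1, 1) = 0
w9 = OR(w8, w5) = OR(0, 0) = 0
w10 = NOR(w1, w9) = NOR(0, 0) = 1
So w10 = 1 as required.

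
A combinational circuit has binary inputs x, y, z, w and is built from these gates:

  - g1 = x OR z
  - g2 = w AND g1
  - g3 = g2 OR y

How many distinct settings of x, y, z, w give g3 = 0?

5

g3 = g2 OR y must be 0, so both g2 = 0 and y = 0.
g2 = w AND g1 must be 0, so at least one of w, g1 is 0.
Satisfying assignments:
  x=0, y=0, z=0, w=0
  x=0, y=0, z=0, w=1
  x=0, y=0, z=1, w=0
  x=1, y=0, z=0, w=0
  x=1, y=0, z=1, w=0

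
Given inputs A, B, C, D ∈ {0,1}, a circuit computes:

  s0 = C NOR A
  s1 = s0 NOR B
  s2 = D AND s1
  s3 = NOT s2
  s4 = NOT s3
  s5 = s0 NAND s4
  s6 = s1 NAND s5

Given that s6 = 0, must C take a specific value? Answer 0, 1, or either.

either

Both values of C occur among assignments with s6 = 0:
  C=0: A=1, B=0, C=0, D=0
  C=1: A=0, B=0, C=1, D=0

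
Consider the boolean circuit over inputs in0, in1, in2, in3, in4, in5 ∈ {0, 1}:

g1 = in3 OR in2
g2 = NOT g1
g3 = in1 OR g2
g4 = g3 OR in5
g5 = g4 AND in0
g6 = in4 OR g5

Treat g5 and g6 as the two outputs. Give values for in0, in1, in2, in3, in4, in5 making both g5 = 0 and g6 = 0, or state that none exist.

in0=0, in1=1, in2=1, in3=1, in4=0, in5=0

Check with in0=0, in1=1, in2=1, in3=1, in4=0, in5=0:
g1 = in3 OR in2 = 1 OR 1 = 1
g2 = NOT g1 = NOT 1 = 0
g3 = in1 OR g2 = 1 OR 0 = 1
g4 = g3 OR in5 = 1 OR 0 = 1
g5 = g4 AND in0 = 1 AND 0 = 0
g6 = in4 OR g5 = 0 OR 0 = 0
So g5 = 0 and g6 = 0.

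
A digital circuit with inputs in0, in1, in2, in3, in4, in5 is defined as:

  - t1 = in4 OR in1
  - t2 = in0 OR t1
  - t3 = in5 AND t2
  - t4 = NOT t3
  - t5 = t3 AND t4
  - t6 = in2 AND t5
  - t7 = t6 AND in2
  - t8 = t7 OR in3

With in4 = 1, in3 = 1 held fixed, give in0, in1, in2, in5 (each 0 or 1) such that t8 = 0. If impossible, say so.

no solution exists

With in4 = 1, in3 = 1 fixed, none of the 16 settings of in0, in1, in2, in5 give t8 = 0.
For example, with in0=1, in1=0, in2=0, in5=0:
t1 = in4 OR in1 = 1 OR 0 = 1
t2 = in0 OR t1 = 1 OR 1 = 1
t3 = in5 AND t2 = 0 AND 1 = 0
t4 = NOT t3 = NOT 0 = 1
t5 = t3 AND t4 = 0 AND 1 = 0
t6 = in2 AND t5 = 0 AND 0 = 0
t7 = t6 AND in2 = 0 AND 0 = 0
t8 = t7 OR in3 = 0 OR 1 = 1
giving t8 = 1 ≠ 0.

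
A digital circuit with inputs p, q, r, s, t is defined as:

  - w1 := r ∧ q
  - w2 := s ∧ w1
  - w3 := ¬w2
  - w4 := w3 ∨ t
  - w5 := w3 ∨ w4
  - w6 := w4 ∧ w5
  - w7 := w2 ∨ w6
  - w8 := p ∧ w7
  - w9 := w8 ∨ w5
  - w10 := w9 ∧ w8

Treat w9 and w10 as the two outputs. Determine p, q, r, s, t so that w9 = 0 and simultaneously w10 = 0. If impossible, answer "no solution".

Check with p=0 q=1 r=1 s=1 t=0:
w1 = r ∧ q = 1 ∧ 1 = 1
w2 = s ∧ w1 = 1 ∧ 1 = 1
w3 = ¬w2 = ¬1 = 0
w4 = w3 ∨ t = 0 ∨ 0 = 0
w5 = w3 ∨ w4 = 0 ∨ 0 = 0
w6 = w4 ∧ w5 = 0 ∧ 0 = 0
w7 = w2 ∨ w6 = 1 ∨ 0 = 1
w8 = p ∧ w7 = 0 ∧ 1 = 0
w9 = w8 ∨ w5 = 0 ∨ 0 = 0
w10 = w9 ∧ w8 = 0 ∧ 0 = 0
So w9 = 0 and w10 = 0.

p=0 q=1 r=1 s=1 t=0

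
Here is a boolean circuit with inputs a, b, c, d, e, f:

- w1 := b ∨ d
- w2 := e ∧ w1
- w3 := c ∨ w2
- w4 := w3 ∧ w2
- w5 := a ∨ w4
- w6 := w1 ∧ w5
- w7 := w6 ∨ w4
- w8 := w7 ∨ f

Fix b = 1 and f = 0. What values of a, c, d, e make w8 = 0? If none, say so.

Check with b = 1 and f = 0 and a=0, c=1, d=0, e=0:
w1 = b ∨ d = 1 ∨ 0 = 1
w2 = e ∧ w1 = 0 ∧ 1 = 0
w3 = c ∨ w2 = 1 ∨ 0 = 1
w4 = w3 ∧ w2 = 1 ∧ 0 = 0
w5 = a ∨ w4 = 0 ∨ 0 = 0
w6 = w1 ∧ w5 = 1 ∧ 0 = 0
w7 = w6 ∨ w4 = 0 ∨ 0 = 0
w8 = w7 ∨ f = 0 ∨ 0 = 0
So w8 = 0.

a=0 c=1 d=0 e=0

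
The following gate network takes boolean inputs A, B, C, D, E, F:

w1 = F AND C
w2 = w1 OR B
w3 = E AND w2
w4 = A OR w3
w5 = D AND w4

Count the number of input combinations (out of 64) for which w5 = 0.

w5 = D AND w4 must be 0, so at least one of D, w4 is 0.
Enumerating the 64 input combinations, 43 give w5 = 0 and 21 give w5 = 1.

43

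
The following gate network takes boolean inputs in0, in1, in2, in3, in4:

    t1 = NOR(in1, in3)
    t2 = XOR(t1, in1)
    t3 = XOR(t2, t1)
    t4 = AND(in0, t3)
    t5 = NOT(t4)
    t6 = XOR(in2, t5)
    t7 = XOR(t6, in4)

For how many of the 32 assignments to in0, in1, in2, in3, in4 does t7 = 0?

16

t7 = XOR(t6, in4) must be 0, so t6 and in4 are equal.
Enumerating the 32 input combinations, 16 give t7 = 0 and 16 give t7 = 1.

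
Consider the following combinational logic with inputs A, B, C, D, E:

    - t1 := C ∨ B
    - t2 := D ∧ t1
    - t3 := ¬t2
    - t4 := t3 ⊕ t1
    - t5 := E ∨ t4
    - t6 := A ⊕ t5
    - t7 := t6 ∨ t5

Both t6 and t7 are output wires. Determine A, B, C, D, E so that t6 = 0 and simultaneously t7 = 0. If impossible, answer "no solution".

Check with A=0 B=1 C=1 D=0 E=0:
t1 = C ∨ B = 1 ∨ 1 = 1
t2 = D ∧ t1 = 0 ∧ 1 = 0
t3 = ¬t2 = ¬0 = 1
t4 = t3 ⊕ t1 = 1 ⊕ 1 = 0
t5 = E ∨ t4 = 0 ∨ 0 = 0
t6 = A ⊕ t5 = 0 ⊕ 0 = 0
t7 = t6 ∨ t5 = 0 ∨ 0 = 0
So t6 = 0 and t7 = 0.

A=0 B=1 C=1 D=0 E=0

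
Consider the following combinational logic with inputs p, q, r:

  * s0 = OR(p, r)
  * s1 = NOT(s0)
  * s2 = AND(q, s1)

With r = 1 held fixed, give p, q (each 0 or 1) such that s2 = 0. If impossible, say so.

s2 = AND(q, s1) must be 0, so at least one of q, s1 is 0.
Check with r = 1 and p=1, q=1:
s0 = OR(p, r) = OR(1, 1) = 1
s1 = NOT(s0) = NOT 1 = 0
s2 = AND(q, s1) = AND(1, 0) = 0
So s2 = 0.

p=1, q=1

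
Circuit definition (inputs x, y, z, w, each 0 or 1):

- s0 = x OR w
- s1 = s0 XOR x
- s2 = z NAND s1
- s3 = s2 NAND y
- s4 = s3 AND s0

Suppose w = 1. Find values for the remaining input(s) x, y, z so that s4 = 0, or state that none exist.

x=1, y=1, z=1

s4 = s3 AND s0 must be 0, so at least one of s3, s0 is 0.
Check with w = 1 and x=1, y=1, z=1:
s0 = x OR w = 1 OR 1 = 1
s1 = s0 XOR x = 1 XOR 1 = 0
s2 = z NAND s1 = 1 NAND 0 = 1
s3 = s2 NAND y = 1 NAND 1 = 0
s4 = s3 AND s0 = 0 AND 1 = 0
So s4 = 0.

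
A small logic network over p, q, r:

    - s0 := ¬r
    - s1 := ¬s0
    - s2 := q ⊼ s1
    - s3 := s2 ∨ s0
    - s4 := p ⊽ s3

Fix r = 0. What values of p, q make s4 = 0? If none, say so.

s4 = p ⊽ s3 must be 0, so at least one of p, s3 is 1.
Check with r = 0 and p=1, q=0:
s0 = ¬r = ¬0 = 1
s1 = ¬s0 = ¬1 = 0
s2 = q ⊼ s1 = 0 ⊼ 0 = 1
s3 = s2 ∨ s0 = 1 ∨ 1 = 1
s4 = p ⊽ s3 = 1 ⊽ 1 = 0
So s4 = 0.

p=1, q=0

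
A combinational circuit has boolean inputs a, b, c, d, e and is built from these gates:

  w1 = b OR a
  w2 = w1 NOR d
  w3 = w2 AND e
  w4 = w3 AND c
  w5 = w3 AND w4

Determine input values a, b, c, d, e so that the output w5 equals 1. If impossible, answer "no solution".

a=0, b=0, c=1, d=0, e=1

w5 = w3 AND w4 must be 1, so both w3 = 1 and w4 = 1.
w3 = w2 AND e must be 1, so both w2 = 1 and e = 1.
Check with a=0, b=0, c=1, d=0, e=1:
w1 = b OR a = 0 OR 0 = 0
w2 = w1 NOR d = 0 NOR 0 = 1
w3 = w2 AND e = 1 AND 1 = 1
w4 = w3 AND c = 1 AND 1 = 1
w5 = w3 AND w4 = 1 AND 1 = 1
So w5 = 1 as required.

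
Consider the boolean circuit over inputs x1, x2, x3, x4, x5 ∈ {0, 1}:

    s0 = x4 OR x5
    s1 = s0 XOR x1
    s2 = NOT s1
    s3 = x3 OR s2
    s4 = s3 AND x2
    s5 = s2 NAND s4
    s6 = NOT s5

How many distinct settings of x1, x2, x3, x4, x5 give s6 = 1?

s6 = NOT s5 must be 1, so s5 = 0.
s5 = s2 NAND s4 must be 0, so both s2 = 1 and s4 = 1.
s2 = NOT s1 must be 1, so s1 = 0.
Enumerating the 32 input combinations, 8 give s6 = 1 and 24 give s6 = 0.

8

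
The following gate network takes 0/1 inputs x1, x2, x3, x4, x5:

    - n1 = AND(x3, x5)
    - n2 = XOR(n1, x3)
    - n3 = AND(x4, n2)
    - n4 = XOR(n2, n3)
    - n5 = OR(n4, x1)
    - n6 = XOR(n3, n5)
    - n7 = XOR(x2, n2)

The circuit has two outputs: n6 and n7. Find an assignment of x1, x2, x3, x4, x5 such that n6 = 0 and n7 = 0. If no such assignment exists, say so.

Check with x1=0, x2=0, x3=0, x4=0, x5=1:
n1 = AND(x3, x5) = AND(0, 1) = 0
n2 = XOR(n1, x3) = XOR(0, 0) = 0
n3 = AND(x4, n2) = AND(0, 0) = 0
n4 = XOR(n2, n3) = XOR(0, 0) = 0
n5 = OR(n4, x1) = OR(0, 0) = 0
n6 = XOR(n3, n5) = XOR(0, 0) = 0
n7 = XOR(x2, n2) = XOR(0, 0) = 0
So n6 = 0 and n7 = 0.

x1=0, x2=0, x3=0, x4=0, x5=1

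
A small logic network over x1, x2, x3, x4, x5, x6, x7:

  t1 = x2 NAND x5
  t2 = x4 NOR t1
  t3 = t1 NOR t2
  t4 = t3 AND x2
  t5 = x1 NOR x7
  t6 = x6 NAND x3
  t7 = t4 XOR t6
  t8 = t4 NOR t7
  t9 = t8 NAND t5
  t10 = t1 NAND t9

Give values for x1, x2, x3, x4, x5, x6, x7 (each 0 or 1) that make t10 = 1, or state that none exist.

Check with x1=0 x2=1 x3=1 x4=1 x5=1 x6=0 x7=1:
t1 = x2 NAND x5 = 1 NAND 1 = 0
t2 = x4 NOR t1 = 1 NOR 0 = 0
t3 = t1 NOR t2 = 0 NOR 0 = 1
t4 = t3 AND x2 = 1 AND 1 = 1
t5 = x1 NOR x7 = 0 NOR 1 = 0
t6 = x6 NAND x3 = 0 NAND 1 = 1
t7 = t4 XOR t6 = 1 XOR 1 = 0
t8 = t4 NOR t7 = 1 NOR 0 = 0
t9 = t8 NAND t5 = 0 NAND 0 = 1
t10 = t1 NAND t9 = 0 NAND 1 = 1
So t10 = 1 as required.

x1=0 x2=1 x3=1 x4=1 x5=1 x6=0 x7=1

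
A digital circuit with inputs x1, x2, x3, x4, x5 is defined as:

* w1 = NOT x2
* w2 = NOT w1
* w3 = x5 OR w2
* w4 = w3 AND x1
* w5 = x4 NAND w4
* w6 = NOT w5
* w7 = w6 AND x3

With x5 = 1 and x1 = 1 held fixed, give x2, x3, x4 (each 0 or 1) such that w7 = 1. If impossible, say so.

x2=0 x3=1 x4=1

w7 = w6 AND x3 must be 1, so both w6 = 1 and x3 = 1.
Check with x5 = 1 and x1 = 1 and x2=0, x3=1, x4=1:
w1 = NOT x2 = NOT 0 = 1
w2 = NOT w1 = NOT 1 = 0
w3 = x5 OR w2 = 1 OR 0 = 1
w4 = w3 AND x1 = 1 AND 1 = 1
w5 = x4 NAND w4 = 1 NAND 1 = 0
w6 = NOT w5 = NOT 0 = 1
w7 = w6 AND x3 = 1 AND 1 = 1
So w7 = 1.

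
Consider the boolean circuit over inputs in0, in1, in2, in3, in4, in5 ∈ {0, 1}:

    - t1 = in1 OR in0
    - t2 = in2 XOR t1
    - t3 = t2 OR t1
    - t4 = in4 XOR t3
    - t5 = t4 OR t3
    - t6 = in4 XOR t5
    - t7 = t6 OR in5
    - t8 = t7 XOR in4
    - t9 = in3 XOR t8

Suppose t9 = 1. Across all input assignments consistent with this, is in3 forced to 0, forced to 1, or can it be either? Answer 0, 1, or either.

either

Both values of in3 occur among assignments with t9 = 1:
  in3=0: in0=0, in1=0, in2=0, in3=0, in4=0, in5=1
  in3=1: in0=0, in1=0, in2=0, in3=1, in4=0, in5=0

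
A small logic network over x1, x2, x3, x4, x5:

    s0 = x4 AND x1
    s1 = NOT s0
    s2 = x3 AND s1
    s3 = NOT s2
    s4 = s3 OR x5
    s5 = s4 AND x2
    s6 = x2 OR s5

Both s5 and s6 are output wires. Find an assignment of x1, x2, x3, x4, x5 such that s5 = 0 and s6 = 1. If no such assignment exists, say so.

Check with x1=1, x2=1, x3=1, x4=0, x5=0:
s0 = x4 AND x1 = 0 AND 1 = 0
s1 = NOT s0 = NOT 0 = 1
s2 = x3 AND s1 = 1 AND 1 = 1
s3 = NOT s2 = NOT 1 = 0
s4 = s3 OR x5 = 0 OR 0 = 0
s5 = s4 AND x2 = 0 AND 1 = 0
s6 = x2 OR s5 = 1 OR 0 = 1
So s5 = 0 and s6 = 1.

x1=1, x2=1, x3=1, x4=0, x5=0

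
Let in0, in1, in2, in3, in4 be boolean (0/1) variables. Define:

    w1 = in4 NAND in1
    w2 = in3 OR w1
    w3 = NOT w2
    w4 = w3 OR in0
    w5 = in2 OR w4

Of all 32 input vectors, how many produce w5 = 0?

7

w5 = in2 OR w4 must be 0, so both in2 = 0 and w4 = 0.
Enumerating the 32 input combinations, 7 give w5 = 0 and 25 give w5 = 1.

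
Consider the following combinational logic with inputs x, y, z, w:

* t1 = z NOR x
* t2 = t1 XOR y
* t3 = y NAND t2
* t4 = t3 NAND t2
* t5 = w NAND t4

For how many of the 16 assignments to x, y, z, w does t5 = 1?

9

t5 = w NAND t4 must be 1, so at least one of w, t4 is 0.
Enumerating the 16 input combinations, 9 give t5 = 1 and 7 give t5 = 0.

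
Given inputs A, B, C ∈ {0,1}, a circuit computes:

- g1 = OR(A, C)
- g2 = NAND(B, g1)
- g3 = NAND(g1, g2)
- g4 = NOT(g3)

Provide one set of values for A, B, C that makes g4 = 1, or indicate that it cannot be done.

A=1 B=0 C=0

g4 = NOT(g3) must be 1, so g3 = 0.
Check with A=1 B=0 C=0:
g1 = OR(A, C) = OR(1, 0) = 1
g2 = NAND(B, g1) = NAND(0, 1) = 1
g3 = NAND(g1, g2) = NAND(1, 1) = 0
g4 = NOT(g3) = NOT 0 = 1
So g4 = 1 as required.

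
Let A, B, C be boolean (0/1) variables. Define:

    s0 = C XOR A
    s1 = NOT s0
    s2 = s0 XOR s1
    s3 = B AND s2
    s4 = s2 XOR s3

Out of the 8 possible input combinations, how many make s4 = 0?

4

s4 = s2 XOR s3 must be 0, so s2 and s3 are equal.
Enumerating the 8 input combinations, 4 give s4 = 0 and 4 give s4 = 1.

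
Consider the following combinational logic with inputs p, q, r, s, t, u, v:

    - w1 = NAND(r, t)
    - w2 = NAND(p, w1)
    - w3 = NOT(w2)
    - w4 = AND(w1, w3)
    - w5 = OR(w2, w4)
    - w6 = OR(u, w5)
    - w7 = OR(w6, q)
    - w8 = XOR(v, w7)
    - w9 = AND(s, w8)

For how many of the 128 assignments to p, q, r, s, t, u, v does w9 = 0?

w9 = AND(s, w8) must be 0, so at least one of s, w8 is 0.
Enumerating the 128 input combinations, 96 give w9 = 0 and 32 give w9 = 1.

96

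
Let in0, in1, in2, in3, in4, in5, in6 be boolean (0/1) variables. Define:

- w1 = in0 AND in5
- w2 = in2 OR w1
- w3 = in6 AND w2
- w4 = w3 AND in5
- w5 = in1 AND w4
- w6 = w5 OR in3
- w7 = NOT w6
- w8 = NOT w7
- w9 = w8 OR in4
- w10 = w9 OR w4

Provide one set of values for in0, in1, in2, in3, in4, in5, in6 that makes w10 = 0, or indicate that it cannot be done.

in0=1 in1=0 in2=0 in3=0 in4=0 in5=0 in6=1

w10 = w9 OR w4 must be 0, so both w9 = 0 and w4 = 0.
w9 = w8 OR in4 must be 0, so both w8 = 0 and in4 = 0.
Check with in0=1 in1=0 in2=0 in3=0 in4=0 in5=0 in6=1:
w1 = in0 AND in5 = 1 AND 0 = 0
w2 = in2 OR w1 = 0 OR 0 = 0
w3 = in6 AND w2 = 1 AND 0 = 0
w4 = w3 AND in5 = 0 AND 0 = 0
w5 = in1 AND w4 = 0 AND 0 = 0
w6 = w5 OR in3 = 0 OR 0 = 0
w7 = NOT w6 = NOT 0 = 1
w8 = NOT w7 = NOT 1 = 0
w9 = w8 OR in4 = 0 OR 0 = 0
w10 = w9 OR w4 = 0 OR 0 = 0
So w10 = 0 as required.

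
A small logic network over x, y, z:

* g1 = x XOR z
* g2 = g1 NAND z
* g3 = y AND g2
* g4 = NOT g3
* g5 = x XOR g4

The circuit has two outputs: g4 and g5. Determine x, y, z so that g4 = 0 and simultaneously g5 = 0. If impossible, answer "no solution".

x=0, y=1, z=0

Check with x=0, y=1, z=0:
g1 = x XOR z = 0 XOR 0 = 0
g2 = g1 NAND z = 0 NAND 0 = 1
g3 = y AND g2 = 1 AND 1 = 1
g4 = NOT g3 = NOT 1 = 0
g5 = x XOR g4 = 0 XOR 0 = 0
So g4 = 0 and g5 = 0.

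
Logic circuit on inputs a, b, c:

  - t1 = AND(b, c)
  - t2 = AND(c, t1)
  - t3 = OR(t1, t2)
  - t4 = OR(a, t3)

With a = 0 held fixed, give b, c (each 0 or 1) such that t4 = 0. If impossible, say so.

b=0 c=1

t4 = OR(a, t3) must be 0, so both a = 0 and t3 = 0.
Check with a = 0 and b=0, c=1:
t1 = AND(b, c) = AND(0, 1) = 0
t2 = AND(c, t1) = AND(1, 0) = 0
t3 = OR(t1, t2) = OR(0, 0) = 0
t4 = OR(a, t3) = OR(0, 0) = 0
So t4 = 0.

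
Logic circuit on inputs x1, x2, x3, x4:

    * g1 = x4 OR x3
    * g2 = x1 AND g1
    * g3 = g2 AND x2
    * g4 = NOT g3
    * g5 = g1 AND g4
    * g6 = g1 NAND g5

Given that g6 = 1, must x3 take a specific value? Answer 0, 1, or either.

Both values of x3 occur among assignments with g6 = 1:
  x3=0: x1=0, x2=0, x3=0, x4=0
  x3=1: x1=1, x2=1, x3=1, x4=0

either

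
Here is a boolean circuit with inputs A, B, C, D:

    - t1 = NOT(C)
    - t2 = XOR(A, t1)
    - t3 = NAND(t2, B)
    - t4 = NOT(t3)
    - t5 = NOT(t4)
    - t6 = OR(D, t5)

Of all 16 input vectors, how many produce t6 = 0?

t6 = OR(D, t5) must be 0, so both D = 0 and t5 = 0.
Enumerating the 16 input combinations, 2 give t6 = 0 and 14 give t6 = 1.

2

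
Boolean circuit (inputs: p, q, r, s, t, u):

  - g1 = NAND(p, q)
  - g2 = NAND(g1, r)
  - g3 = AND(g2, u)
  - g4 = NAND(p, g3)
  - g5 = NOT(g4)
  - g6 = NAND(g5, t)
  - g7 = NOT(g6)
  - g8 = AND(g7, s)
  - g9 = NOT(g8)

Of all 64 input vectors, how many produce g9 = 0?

g9 = NOT(g8) must be 0, so g8 = 1.
g8 = AND(g7, s) must be 1, so both g7 = 1 and s = 1.
Satisfying assignments:
  p=1, q=0, r=0, s=1, t=1, u=1
  p=1, q=1, r=0, s=1, t=1, u=1
  p=1, q=1, r=1, s=1, t=1, u=1

3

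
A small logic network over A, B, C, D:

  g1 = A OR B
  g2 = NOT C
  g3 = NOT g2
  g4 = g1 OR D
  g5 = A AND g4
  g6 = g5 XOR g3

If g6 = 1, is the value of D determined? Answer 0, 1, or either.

either

Both values of D occur among assignments with g6 = 1:
  D=0: A=0, B=0, C=1, D=0
  D=1: A=0, B=0, C=1, D=1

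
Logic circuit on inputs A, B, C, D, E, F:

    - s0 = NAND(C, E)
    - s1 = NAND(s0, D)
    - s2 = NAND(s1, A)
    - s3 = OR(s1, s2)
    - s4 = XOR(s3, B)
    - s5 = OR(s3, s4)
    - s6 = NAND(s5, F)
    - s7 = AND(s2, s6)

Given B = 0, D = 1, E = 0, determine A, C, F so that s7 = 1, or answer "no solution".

s7 = AND(s2, s6) must be 1, so both s2 = 1 and s6 = 1.
s2 = NAND(s1, A) must be 1, so at least one of s1, A is 0.
Check with B = 0, D = 1, E = 0 and A=0, C=0, F=0:
s0 = NAND(C, E) = NAND(0, 0) = 1
s1 = NAND(s0, D) = NAND(1, 1) = 0
s2 = NAND(s1, A) = NAND(0, 0) = 1
s3 = OR(s1, s2) = OR(0, 1) = 1
s4 = XOR(s3, B) = XOR(1, 0) = 1
s5 = OR(s3, s4) = OR(1, 1) = 1
s6 = NAND(s5, F) = NAND(1, 0) = 1
s7 = AND(s2, s6) = AND(1, 1) = 1
So s7 = 1.

A=0, C=0, F=0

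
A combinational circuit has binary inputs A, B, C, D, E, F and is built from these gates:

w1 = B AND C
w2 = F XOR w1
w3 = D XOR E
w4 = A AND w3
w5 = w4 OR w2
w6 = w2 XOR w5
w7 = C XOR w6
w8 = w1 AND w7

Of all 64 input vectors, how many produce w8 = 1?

w8 = w1 AND w7 must be 1, so both w1 = 1 and w7 = 1.
Enumerating the 64 input combinations, 14 give w8 = 1 and 50 give w8 = 0.

14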